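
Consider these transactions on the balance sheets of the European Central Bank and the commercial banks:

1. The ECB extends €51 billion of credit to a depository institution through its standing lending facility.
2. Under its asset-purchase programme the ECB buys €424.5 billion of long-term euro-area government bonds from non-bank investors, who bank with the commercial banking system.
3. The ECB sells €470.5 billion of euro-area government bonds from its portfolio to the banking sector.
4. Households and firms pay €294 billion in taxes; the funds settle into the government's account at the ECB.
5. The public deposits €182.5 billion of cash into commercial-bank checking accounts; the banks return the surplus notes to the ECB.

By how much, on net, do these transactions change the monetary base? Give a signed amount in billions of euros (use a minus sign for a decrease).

-€289 billion

Discount-window loan €51 billion: ECB balance sheet expands → +€51B.
Asset purchase (from non-banks) €424.5 billion: ECB balance sheet expands → +€424.5B.
OMO sale (to banks) €470.5 billion: ECB balance sheet contracts → −€470.5B.
Government account inflow €294 billion: reserves shift to a non-base liability → −€294B.
Currency deposit €182.5 billion: just a shift between currency and reserves — both are base money → 0.
Net: 51 + 424.5 − 470.5 − 294 + 0 = -€289 billion.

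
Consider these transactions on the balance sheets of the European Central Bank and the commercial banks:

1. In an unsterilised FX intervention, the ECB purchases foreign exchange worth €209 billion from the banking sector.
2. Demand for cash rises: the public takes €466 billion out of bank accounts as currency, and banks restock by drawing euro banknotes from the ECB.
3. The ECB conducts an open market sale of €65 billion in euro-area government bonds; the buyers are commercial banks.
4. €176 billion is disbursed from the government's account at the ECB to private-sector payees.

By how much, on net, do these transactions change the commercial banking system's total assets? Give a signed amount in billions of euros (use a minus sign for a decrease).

-€290 billion

ECB balance sheet:
  Assets:      Securities −€65B, Foreign assets +€209B
  Liabilities: Bank reserves −€146B, Currency in circulation +€466B, Government deposits −€176B
Commercial banking system:
  Assets:      Reserves at CB −€146B, Securities +€65B, Foreign assets −€209B
  Liabilities: Checkable deposits −€290B
Change in total bank assets = -€290 billion.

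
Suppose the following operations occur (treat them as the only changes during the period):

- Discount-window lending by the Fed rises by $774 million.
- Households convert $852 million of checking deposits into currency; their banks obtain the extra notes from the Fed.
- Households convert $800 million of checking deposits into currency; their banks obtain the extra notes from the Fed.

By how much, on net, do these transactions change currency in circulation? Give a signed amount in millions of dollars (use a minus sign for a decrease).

Discount-window loan $774 million: no currency enters or leaves circulation → 0.
Currency withdrawal $852 million: notes leave the central bank → +$852M.
Currency withdrawal $800 million: notes leave the central bank → +$800M.
Net: 0 + 852 + 800 = +$1652 million.

+$1652 million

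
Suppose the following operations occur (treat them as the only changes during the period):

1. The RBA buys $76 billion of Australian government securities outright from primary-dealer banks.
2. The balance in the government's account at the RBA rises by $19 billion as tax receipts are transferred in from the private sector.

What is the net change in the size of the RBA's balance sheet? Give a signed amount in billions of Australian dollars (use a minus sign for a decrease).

RBA balance sheet:
  Assets:      Securities +$76B
  Liabilities: Bank reserves +$57B, Government deposits +$19B
Commercial banking system:
  Assets:      Reserves at CB +$57B, Securities −$76B
  Liabilities: Checkable deposits −$19B
Change in total RBA assets = +$76 billion.

+$76 billion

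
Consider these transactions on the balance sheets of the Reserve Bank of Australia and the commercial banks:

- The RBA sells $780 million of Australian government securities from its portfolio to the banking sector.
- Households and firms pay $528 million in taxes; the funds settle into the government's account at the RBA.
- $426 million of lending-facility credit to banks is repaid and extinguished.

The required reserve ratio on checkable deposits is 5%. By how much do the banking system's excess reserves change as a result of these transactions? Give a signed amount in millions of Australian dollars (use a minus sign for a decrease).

-$1707.6 million

OMO sale (to banks) $780 million: reserves −$780M, deposits 0.
Government account inflow $528 million: reserves −$528M, deposits −$528M.
Discount-window repayment $426 million: reserves −$426M, deposits 0.
Totals: Δreserves = −$1734M, Δdeposits = −$528M.
Δrequired reserves = 5% × −$528M = −$26.4M.
Δexcess reserves = Δreserves − Δrequired = −$1734M − (−$26.4M) = -$1707.6 million.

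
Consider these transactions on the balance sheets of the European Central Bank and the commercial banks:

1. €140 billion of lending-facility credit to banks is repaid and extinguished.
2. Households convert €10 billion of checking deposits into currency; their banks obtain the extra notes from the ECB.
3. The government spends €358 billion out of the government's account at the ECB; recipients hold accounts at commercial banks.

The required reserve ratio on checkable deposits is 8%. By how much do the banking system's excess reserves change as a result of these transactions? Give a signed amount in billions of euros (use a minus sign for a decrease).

+€180.16 billion

Discount-window repayment €140 billion: reserves −€140B, deposits 0.
Currency withdrawal €10 billion: reserves −€10B, deposits −€10B.
Government spending €358 billion: reserves +€358B, deposits +€358B.
Totals: Δreserves = +€208B, Δdeposits = +€348B.
Δrequired reserves = 8% × +€348B = +€27.84B.
Δexcess reserves = Δreserves − Δrequired = +€208B − (+€27.84B) = +€180.16 billion.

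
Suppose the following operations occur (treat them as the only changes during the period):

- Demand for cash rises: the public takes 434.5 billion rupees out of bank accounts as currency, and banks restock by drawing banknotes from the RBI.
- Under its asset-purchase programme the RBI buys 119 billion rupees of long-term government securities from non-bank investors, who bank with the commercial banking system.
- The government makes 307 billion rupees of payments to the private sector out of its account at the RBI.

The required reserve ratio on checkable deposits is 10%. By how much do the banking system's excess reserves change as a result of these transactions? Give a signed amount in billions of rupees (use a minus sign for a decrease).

-7.65 billion

Currency withdrawal 434.5 billion rupees: reserves −434.5B, deposits −434.5B.
Asset purchase (from non-banks) 119 billion rupees: reserves +119B, deposits +119B.
Government spending 307 billion rupees: reserves +307B, deposits +307B.
Totals: Δreserves = −8.5B, Δdeposits = −8.5B.
Δrequired reserves = 10% × −8.5B = −0.85B.
Δexcess reserves = Δreserves − Δrequired = −8.5B − (−0.85B) = -7.65 billion.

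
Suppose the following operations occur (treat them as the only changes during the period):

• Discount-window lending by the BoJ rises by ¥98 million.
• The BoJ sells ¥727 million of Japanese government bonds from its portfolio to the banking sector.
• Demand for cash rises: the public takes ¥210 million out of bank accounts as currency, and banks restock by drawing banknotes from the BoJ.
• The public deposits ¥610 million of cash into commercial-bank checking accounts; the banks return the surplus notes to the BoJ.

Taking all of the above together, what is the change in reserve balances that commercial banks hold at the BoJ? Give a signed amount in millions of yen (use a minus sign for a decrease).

-¥229 million

BoJ balance sheet:
  Assets:      Securities −¥727M, Loans to banks +¥98M
  Liabilities: Bank reserves −¥229M, Currency in circulation −¥400M
So the change in reserve balances that commercial banks hold at the BoJ is -¥229 million.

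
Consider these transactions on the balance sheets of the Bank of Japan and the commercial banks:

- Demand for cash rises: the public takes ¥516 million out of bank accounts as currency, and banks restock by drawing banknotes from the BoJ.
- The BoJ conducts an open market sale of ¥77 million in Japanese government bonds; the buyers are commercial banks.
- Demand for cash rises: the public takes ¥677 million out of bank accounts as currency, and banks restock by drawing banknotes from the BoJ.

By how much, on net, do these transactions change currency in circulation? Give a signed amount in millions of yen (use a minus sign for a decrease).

Currency withdrawal ¥516 million: notes leave the central bank → +¥516M.
OMO sale (to banks) ¥77 million: no currency enters or leaves circulation → 0.
Currency withdrawal ¥677 million: notes leave the central bank → +¥677M.
Net: 516 + 0 + 677 = +¥1193 million.

+¥1193 million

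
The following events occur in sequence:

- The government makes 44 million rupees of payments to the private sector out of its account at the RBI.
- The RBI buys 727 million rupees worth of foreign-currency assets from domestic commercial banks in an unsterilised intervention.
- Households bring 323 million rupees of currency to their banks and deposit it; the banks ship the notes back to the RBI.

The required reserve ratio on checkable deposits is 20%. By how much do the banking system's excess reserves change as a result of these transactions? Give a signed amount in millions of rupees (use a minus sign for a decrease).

+1020.6 million

Government spending 44 million rupees: reserves +44M, deposits +44M.
FX purchase 727 million rupees: reserves +727M, deposits 0.
Currency deposit 323 million rupees: reserves +323M, deposits +323M.
Totals: Δreserves = +1094M, Δdeposits = +367M.
Δrequired reserves = 20% × +367M = +73.4M.
Δexcess reserves = Δreserves − Δrequired = +1094M − (+73.4M) = +1020.6 million.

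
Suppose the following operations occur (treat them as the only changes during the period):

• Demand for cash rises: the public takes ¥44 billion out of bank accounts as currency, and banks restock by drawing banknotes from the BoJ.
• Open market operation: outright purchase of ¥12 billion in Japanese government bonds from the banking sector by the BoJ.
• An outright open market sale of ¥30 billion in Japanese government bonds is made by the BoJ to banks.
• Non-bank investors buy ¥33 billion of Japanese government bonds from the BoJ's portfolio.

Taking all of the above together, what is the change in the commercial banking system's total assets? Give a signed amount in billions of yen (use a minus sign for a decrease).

Currency withdrawal ¥44 billion: bank balance sheets shrink → −¥44B.
OMO purchase (from banks) ¥12 billion: just an asset swap on bank balance sheets → 0.
OMO sale (to banks) ¥30 billion: just an asset swap on bank balance sheets → 0.
Asset sale (to non-banks) ¥33 billion: bank balance sheets shrink → −¥33B.
Net: −44 + 0 + 0 − 33 = -¥77 billion.

-¥77 billion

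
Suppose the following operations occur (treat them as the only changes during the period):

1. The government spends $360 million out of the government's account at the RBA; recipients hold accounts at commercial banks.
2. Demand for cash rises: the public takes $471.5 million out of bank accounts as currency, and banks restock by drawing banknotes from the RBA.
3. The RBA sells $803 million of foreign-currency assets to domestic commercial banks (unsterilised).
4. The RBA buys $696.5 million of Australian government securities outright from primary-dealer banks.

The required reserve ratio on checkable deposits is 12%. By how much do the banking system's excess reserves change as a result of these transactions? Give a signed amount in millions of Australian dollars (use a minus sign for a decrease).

-$204.62 million

Government spending $360 million: reserves +$360M, deposits +$360M.
Currency withdrawal $471.5 million: reserves −$471.5M, deposits −$471.5M.
FX sale $803 million: reserves −$803M, deposits 0.
OMO purchase (from banks) $696.5 million: reserves +$696.5M, deposits 0.
Totals: Δreserves = −$218M, Δdeposits = −$111.5M.
Δrequired reserves = 12% × −$111.5M = −$13.38M.
Δexcess reserves = Δreserves − Δrequired = −$218M − (−$13.38M) = -$204.62 million.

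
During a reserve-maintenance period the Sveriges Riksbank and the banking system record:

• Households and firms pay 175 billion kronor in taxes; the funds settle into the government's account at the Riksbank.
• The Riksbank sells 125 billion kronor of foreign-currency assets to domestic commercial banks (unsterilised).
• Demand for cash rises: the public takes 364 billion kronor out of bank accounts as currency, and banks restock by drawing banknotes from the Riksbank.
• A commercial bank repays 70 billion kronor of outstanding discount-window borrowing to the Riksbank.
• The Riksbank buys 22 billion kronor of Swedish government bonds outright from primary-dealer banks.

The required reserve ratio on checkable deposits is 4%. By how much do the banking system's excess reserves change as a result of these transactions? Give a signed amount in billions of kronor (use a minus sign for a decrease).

-690.44 billion

Government account inflow 175 billion kronor: reserves −175B, deposits −175B.
FX sale 125 billion kronor: reserves −125B, deposits 0.
Currency withdrawal 364 billion kronor: reserves −364B, deposits −364B.
Discount-window repayment 70 billion kronor: reserves −70B, deposits 0.
OMO purchase (from banks) 22 billion kronor: reserves +22B, deposits 0.
Totals: Δreserves = −712B, Δdeposits = −539B.
Δrequired reserves = 4% × −539B = −21.56B.
Δexcess reserves = Δreserves − Δrequired = −712B − (−21.56B) = -690.44 billion.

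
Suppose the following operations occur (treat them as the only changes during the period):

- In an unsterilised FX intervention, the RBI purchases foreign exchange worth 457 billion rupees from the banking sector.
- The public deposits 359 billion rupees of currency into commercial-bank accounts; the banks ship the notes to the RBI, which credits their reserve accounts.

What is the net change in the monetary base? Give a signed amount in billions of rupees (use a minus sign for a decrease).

+457 billion

FX purchase 457 billion rupees: RBI balance sheet expands → +457B.
Currency deposit 359 billion rupees: just a shift between currency and reserves — both are base money → 0.
Net: 457 + 0 = +457 billion.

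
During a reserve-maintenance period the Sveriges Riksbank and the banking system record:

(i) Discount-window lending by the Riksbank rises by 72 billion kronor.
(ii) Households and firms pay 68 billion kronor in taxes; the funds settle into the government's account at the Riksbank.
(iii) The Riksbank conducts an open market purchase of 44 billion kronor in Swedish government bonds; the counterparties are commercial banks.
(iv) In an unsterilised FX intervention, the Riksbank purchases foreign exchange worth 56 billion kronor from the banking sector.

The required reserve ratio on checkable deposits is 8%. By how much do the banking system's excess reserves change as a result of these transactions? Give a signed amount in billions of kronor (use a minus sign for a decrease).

Discount-window loan 72 billion kronor: reserves +72B, deposits 0.
Government account inflow 68 billion kronor: reserves −68B, deposits −68B.
OMO purchase (from banks) 44 billion kronor: reserves +44B, deposits 0.
FX purchase 56 billion kronor: reserves +56B, deposits 0.
Totals: Δreserves = +104B, Δdeposits = −68B.
Δrequired reserves = 8% × −68B = −5.44B.
Δexcess reserves = Δreserves − Δrequired = +104B − (−5.44B) = +109.44 billion.

+109.44 billion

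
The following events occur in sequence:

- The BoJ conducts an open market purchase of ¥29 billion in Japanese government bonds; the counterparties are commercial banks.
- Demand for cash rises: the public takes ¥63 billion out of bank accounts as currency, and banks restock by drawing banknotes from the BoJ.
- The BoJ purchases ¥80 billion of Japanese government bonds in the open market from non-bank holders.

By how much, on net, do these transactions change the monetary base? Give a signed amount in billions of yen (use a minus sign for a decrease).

OMO purchase (from banks) ¥29 billion: BoJ balance sheet expands → +¥29B.
Currency withdrawal ¥63 billion: just a shift between currency and reserves — both are base money → 0.
Asset purchase (from non-banks) ¥80 billion: BoJ balance sheet expands → +¥80B.
Net: 29 + 0 + 80 = +¥109 billion.

+¥109 billion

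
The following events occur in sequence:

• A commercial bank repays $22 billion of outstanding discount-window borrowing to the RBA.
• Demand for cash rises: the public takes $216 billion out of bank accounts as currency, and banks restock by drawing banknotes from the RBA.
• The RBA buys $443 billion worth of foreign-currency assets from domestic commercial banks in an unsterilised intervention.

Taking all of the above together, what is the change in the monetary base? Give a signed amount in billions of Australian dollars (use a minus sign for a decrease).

Discount-window repayment $22 billion: RBA balance sheet contracts → −$22B.
Currency withdrawal $216 billion: just a shift between currency and reserves — both are base money → 0.
FX purchase $443 billion: RBA balance sheet expands → +$443B.
Net: −22 + 0 + 443 = +$421 billion.

+$421 billion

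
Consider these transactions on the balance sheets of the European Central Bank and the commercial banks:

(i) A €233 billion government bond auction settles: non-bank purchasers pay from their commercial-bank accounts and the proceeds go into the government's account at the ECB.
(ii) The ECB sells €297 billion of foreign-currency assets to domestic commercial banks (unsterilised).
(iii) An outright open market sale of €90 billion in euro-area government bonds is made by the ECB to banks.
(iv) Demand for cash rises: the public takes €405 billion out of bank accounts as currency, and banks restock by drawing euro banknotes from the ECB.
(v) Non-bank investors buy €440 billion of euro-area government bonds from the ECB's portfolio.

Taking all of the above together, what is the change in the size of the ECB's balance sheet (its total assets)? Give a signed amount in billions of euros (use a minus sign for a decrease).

-€827 billion

ECB balance sheet:
  Assets:      Securities −€530B, Foreign assets −€297B
  Liabilities: Bank reserves −€1465B, Currency in circulation +€405B, Government deposits +€233B
Change in total ECB assets = -€827 billion.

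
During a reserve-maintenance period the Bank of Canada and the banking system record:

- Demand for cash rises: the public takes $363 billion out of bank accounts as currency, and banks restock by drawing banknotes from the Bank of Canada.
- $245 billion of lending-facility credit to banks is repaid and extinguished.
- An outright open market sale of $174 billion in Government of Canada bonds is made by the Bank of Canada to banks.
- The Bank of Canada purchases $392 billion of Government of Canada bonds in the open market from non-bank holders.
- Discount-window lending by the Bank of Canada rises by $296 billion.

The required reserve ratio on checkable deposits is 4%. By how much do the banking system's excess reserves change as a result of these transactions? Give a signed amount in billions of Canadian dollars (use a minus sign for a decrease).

-$95.16 billion

Currency withdrawal $363 billion: reserves −$363B, deposits −$363B.
Discount-window repayment $245 billion: reserves −$245B, deposits 0.
OMO sale (to banks) $174 billion: reserves −$174B, deposits 0.
Asset purchase (from non-banks) $392 billion: reserves +$392B, deposits +$392B.
Discount-window loan $296 billion: reserves +$296B, deposits 0.
Totals: Δreserves = −$94B, Δdeposits = +$29B.
Δrequired reserves = 4% × +$29B = +$1.16B.
Δexcess reserves = Δreserves − Δrequired = −$94B − (+$1.16B) = -$95.16 billion.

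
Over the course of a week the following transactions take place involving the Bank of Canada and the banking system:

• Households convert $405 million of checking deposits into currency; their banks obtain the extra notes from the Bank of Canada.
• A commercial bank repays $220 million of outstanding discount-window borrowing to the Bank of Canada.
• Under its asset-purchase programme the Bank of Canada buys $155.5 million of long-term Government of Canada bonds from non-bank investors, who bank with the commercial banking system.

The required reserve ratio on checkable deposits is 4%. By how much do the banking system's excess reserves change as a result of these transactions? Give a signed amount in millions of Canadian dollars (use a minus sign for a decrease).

Currency withdrawal $405 million: reserves −$405M, deposits −$405M.
Discount-window repayment $220 million: reserves −$220M, deposits 0.
Asset purchase (from non-banks) $155.5 million: reserves +$155.5M, deposits +$155.5M.
Totals: Δreserves = −$469.5M, Δdeposits = −$249.5M.
Δrequired reserves = 4% × −$249.5M = −$9.98M.
Δexcess reserves = Δreserves − Δrequired = −$469.5M − (−$9.98M) = -$459.52 million.

-$459.52 million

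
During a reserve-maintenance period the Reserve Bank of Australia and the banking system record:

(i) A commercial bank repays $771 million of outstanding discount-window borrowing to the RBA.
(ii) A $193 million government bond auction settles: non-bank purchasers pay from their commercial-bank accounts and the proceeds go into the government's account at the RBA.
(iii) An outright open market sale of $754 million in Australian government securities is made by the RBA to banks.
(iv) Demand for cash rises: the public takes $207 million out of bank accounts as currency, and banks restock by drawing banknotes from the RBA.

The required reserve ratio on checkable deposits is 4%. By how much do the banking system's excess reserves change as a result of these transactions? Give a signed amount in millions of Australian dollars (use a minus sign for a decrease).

-$1909 million

Discount-window repayment $771 million: reserves −$771M, deposits 0.
Government account inflow $193 million: reserves −$193M, deposits −$193M.
OMO sale (to banks) $754 million: reserves −$754M, deposits 0.
Currency withdrawal $207 million: reserves −$207M, deposits −$207M.
Totals: Δreserves = −$1925M, Δdeposits = −$400M.
Δrequired reserves = 4% × −$400M = −$16M.
Δexcess reserves = Δreserves − Δrequired = −$1925M − (−$16M) = -$1909 million.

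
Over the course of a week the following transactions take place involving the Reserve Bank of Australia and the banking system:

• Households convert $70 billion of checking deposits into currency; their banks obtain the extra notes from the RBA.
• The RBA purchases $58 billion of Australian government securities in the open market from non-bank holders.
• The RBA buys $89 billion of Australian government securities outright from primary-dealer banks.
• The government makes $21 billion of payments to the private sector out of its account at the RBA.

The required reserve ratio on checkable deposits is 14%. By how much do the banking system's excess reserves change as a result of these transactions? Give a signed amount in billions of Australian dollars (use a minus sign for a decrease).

+$96.74 billion

Currency withdrawal $70 billion: reserves −$70B, deposits −$70B.
Asset purchase (from non-banks) $58 billion: reserves +$58B, deposits +$58B.
OMO purchase (from banks) $89 billion: reserves +$89B, deposits 0.
Government spending $21 billion: reserves +$21B, deposits +$21B.
Totals: Δreserves = +$98B, Δdeposits = +$9B.
Δrequired reserves = 14% × +$9B = +$1.26B.
Δexcess reserves = Δreserves − Δrequired = +$98B − (+$1.26B) = +$96.74 billion.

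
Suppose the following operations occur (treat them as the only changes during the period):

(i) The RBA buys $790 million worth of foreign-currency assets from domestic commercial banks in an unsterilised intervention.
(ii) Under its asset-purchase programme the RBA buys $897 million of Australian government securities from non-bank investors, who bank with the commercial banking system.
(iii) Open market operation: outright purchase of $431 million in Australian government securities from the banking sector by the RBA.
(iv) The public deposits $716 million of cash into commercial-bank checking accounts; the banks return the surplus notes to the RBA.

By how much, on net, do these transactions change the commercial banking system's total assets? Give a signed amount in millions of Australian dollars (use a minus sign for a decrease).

+$1613 million

RBA balance sheet:
  Assets:      Securities +$1328M, Foreign assets +$790M
  Liabilities: Bank reserves +$2834M, Currency in circulation −$716M
Commercial banking system:
  Assets:      Reserves at CB +$2834M, Securities −$431M, Foreign assets −$790M
  Liabilities: Checkable deposits +$1613M
Change in total bank assets = +$1613 million.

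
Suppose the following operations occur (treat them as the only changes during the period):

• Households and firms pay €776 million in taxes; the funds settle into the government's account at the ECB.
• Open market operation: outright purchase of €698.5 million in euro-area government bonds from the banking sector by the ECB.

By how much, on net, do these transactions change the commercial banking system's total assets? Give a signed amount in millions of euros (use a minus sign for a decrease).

Government account inflow €776 million: bank balance sheets shrink → −€776M.
OMO purchase (from banks) €698.5 million: just an asset swap on bank balance sheets → 0.
Net: −776 + 0 = -€776 million.

-€776 million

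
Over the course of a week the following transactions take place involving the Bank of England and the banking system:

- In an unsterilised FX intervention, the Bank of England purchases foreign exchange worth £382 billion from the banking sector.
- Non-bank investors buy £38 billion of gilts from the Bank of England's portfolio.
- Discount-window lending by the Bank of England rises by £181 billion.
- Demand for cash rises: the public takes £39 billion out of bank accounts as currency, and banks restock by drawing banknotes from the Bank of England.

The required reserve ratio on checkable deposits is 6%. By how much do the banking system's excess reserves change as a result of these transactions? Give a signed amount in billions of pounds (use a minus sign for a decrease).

FX purchase £382 billion: reserves +£382B, deposits 0.
Asset sale (to non-banks) £38 billion: reserves −£38B, deposits −£38B.
Discount-window loan £181 billion: reserves +£181B, deposits 0.
Currency withdrawal £39 billion: reserves −£39B, deposits −£39B.
Totals: Δreserves = +£486B, Δdeposits = −£77B.
Δrequired reserves = 6% × −£77B = −£4.62B.
Δexcess reserves = Δreserves − Δrequired = +£486B − (−£4.62B) = +£490.62 billion.

+£490.62 billion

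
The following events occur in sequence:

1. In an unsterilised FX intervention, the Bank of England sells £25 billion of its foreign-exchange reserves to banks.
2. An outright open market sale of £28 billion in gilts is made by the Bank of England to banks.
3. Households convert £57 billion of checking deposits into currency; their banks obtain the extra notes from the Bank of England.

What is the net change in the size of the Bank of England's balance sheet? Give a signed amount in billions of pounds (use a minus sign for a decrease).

-£53 billion

FX sale £25 billion: a Bank of England asset is shed → −£25B.
OMO sale (to banks) £28 billion: a Bank of England asset is shed → −£28B.
Currency withdrawal £57 billion: only the composition of liabilities changes → 0.
Net: −25 − 28 + 0 = -£53 billion.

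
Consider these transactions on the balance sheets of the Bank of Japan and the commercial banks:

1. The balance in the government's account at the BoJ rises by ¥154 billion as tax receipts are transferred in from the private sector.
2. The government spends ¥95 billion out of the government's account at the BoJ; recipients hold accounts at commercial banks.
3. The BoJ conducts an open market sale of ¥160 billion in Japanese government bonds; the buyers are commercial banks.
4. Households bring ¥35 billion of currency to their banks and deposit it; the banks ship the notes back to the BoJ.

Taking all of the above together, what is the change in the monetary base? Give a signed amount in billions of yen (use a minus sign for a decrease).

Government account inflow ¥154 billion: reserves shift to a non-base liability → −¥154B.
Government spending ¥95 billion: a non-base liability converts back to reserves → +¥95B.
OMO sale (to banks) ¥160 billion: BoJ balance sheet contracts → −¥160B.
Currency deposit ¥35 billion: just a shift between currency and reserves — both are base money → 0.
Net: −154 + 95 − 160 + 0 = -¥219 billion.

-¥219 billion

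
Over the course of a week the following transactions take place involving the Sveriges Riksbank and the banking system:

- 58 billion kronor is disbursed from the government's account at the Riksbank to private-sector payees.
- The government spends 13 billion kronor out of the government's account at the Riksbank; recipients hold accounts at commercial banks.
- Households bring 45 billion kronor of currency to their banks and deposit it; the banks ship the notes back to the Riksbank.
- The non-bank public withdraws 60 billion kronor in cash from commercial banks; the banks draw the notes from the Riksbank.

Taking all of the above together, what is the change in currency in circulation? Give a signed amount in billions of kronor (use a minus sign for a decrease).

+15 billion

Government spending 58 billion kronor: no currency enters or leaves circulation → 0.
Government spending 13 billion kronor: no currency enters or leaves circulation → 0.
Currency deposit 45 billion kronor: notes return to the central bank → −45B.
Currency withdrawal 60 billion kronor: notes leave the central bank → +60B.
Net: 0 + 0 − 45 + 60 = +15 billion.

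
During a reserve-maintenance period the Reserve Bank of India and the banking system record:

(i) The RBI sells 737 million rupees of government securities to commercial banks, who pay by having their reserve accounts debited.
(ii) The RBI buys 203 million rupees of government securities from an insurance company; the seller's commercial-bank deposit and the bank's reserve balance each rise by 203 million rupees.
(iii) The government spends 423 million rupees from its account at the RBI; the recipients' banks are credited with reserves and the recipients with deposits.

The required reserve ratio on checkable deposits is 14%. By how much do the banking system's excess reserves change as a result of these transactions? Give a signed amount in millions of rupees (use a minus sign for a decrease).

OMO sale (to banks) 737 million rupees: reserves −737M, deposits 0.
Asset purchase (from non-banks) 203 million rupees: reserves +203M, deposits +203M.
Government spending 423 million rupees: reserves +423M, deposits +423M.
Totals: Δreserves = −111M, Δdeposits = +626M.
Δrequired reserves = 14% × +626M = +87.64M.
Δexcess reserves = Δreserves − Δrequired = −111M − (+87.64M) = -198.64 million.

-198.64 million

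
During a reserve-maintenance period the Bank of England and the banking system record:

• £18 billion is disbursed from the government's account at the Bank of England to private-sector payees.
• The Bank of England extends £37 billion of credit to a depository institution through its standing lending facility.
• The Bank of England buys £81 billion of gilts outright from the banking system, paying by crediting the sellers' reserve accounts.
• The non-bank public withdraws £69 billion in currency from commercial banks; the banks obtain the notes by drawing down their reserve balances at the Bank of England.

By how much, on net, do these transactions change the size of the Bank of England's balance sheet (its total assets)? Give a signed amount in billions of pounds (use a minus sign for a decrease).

+£118 billion

Bank of England balance sheet:
  Assets:      Securities +£81B, Loans to banks +£37B
  Liabilities: Bank reserves +£67B, Currency in circulation +£69B, Government deposits −£18B
Commercial banking system:
  Assets:      Reserves at CB +£67B, Securities −£81B
  Liabilities: Checkable deposits −£51B, Borrowings from CB +£37B
Change in total Bank of England assets = +£118 billion.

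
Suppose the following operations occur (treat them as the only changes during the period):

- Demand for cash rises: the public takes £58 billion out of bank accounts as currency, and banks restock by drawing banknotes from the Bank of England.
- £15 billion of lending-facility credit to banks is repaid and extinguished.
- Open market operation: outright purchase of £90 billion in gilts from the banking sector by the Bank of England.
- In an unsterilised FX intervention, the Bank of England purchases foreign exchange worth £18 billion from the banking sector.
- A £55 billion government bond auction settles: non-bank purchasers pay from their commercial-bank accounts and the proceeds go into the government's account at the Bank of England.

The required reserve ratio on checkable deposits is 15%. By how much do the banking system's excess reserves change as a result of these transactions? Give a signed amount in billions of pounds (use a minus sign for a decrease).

-£3.05 billion

Currency withdrawal £58 billion: reserves −£58B, deposits −£58B.
Discount-window repayment £15 billion: reserves −£15B, deposits 0.
OMO purchase (from banks) £90 billion: reserves +£90B, deposits 0.
FX purchase £18 billion: reserves +£18B, deposits 0.
Government account inflow £55 billion: reserves −£55B, deposits −£55B.
Totals: Δreserves = −£20B, Δdeposits = −£113B.
Δrequired reserves = 15% × −£113B = −£16.95B.
Δexcess reserves = Δreserves − Δrequired = −£20B − (−£16.95B) = -£3.05 billion.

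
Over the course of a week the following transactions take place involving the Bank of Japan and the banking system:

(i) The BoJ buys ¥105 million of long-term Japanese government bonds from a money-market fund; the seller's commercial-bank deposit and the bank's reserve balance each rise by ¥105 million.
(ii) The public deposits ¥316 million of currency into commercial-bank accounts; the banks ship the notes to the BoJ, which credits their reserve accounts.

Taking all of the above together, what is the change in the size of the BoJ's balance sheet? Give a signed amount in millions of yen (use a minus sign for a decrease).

+¥105 million

BoJ balance sheet:
  Assets:      Securities +¥105M
  Liabilities: Bank reserves +¥421M, Currency in circulation −¥316M
Change in total BoJ assets = +¥105 million.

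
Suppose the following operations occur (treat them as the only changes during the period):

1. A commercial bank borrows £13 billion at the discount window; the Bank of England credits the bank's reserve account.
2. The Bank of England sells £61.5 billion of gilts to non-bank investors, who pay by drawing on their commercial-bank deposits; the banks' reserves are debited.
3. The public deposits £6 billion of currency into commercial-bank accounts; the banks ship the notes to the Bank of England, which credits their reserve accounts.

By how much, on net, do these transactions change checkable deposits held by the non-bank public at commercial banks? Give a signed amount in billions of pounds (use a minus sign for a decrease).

Discount-window loan £13 billion: the counterparty is a bank, so public deposits are unchanged → 0.
Asset sale (to non-banks) £61.5 billion: non-bank counterparties' bank balances fall → −£61.5B.
Currency deposit £6 billion: non-bank counterparties' bank balances rise → +£6B.
Net: 0 − 61.5 + 6 = -£55.5 billion.

-£55.5 billion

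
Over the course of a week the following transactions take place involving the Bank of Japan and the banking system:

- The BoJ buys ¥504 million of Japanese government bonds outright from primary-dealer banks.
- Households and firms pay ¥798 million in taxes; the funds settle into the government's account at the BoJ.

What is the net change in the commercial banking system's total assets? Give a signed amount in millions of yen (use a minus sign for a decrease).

-¥798 million

BoJ balance sheet:
  Assets:      Securities +¥504M
  Liabilities: Bank reserves −¥294M, Government deposits +¥798M
Commercial banking system:
  Assets:      Reserves at CB −¥294M, Securities −¥504M
  Liabilities: Checkable deposits −¥798M
Change in total bank assets = -¥798 million.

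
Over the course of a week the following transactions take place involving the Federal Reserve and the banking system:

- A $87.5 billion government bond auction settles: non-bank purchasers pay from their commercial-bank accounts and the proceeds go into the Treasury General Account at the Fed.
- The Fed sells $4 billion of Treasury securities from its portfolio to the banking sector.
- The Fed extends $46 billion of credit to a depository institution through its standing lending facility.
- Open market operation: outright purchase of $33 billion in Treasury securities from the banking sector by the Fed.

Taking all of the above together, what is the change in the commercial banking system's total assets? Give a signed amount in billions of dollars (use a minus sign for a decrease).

Fed balance sheet:
  Assets:      Securities +$29B, Loans to banks +$46B
  Liabilities: Bank reserves −$12.5B, Government deposits +$87.5B
Commercial banking system:
  Assets:      Reserves at CB −$12.5B, Securities −$29B
  Liabilities: Checkable deposits −$87.5B, Borrowings from CB +$46B
Change in total bank assets = -$41.5 billion.

-$41.5 billion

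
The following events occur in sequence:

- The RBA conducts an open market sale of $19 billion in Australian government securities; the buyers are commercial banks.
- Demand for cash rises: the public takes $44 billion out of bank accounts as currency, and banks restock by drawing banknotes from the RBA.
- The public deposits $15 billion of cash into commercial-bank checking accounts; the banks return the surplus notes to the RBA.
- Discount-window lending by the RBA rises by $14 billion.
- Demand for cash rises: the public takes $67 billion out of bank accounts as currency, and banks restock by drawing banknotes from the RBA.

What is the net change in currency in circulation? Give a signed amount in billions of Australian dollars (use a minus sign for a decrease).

OMO sale (to banks) $19 billion: no currency enters or leaves circulation → 0.
Currency withdrawal $44 billion: notes leave the central bank → +$44B.
Currency deposit $15 billion: notes return to the central bank → −$15B.
Discount-window loan $14 billion: no currency enters or leaves circulation → 0.
Currency withdrawal $67 billion: notes leave the central bank → +$67B.
Net: 0 + 44 − 15 + 0 + 67 = +$96 billion.

+$96 billion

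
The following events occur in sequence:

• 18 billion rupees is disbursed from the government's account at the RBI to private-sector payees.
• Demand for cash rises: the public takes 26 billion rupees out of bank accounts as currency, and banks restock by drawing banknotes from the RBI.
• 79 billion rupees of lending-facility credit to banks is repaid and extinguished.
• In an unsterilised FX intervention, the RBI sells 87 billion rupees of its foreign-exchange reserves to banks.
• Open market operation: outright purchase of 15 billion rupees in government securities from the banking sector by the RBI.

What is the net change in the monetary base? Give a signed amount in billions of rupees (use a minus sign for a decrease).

Government spending 18 billion rupees: a non-base liability converts back to reserves → +18B.
Currency withdrawal 26 billion rupees: just a shift between currency and reserves — both are base money → 0.
Discount-window repayment 79 billion rupees: RBI balance sheet contracts → −79B.
FX sale 87 billion rupees: RBI balance sheet contracts → −87B.
OMO purchase (from banks) 15 billion rupees: RBI balance sheet expands → +15B.
Net: 18 + 0 − 79 − 87 + 15 = -133 billion.

-133 billion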